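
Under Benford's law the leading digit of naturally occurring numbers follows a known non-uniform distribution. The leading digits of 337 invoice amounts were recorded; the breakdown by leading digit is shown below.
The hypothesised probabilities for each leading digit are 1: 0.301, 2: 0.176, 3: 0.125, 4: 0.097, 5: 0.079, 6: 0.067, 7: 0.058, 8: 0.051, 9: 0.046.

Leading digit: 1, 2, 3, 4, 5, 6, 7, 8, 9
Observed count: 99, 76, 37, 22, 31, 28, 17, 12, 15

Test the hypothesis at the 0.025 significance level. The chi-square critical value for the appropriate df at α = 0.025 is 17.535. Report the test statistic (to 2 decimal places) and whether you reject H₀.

Expected counts E_i = n·p_i: 337×0.301 = 101.437, 337×0.176 = 59.312, 337×0.125 = 42.125, 337×0.097 = 32.689, 337×0.079 = 26.623, 337×0.067 = 22.579, 337×0.058 = 19.546, 337×0.051 = 17.187, 337×0.046 = 15.502.
χ² = (99−101.437)²/101.437 + (76−59.312)²/59.312 + (37−42.125)²/42.125 + (22−32.689)²/32.689 + (31−26.623)²/26.623 + (28−22.579)²/22.579 + (17−19.546)²/19.546 + (12−17.187)²/17.187 + (15−15.502)²/15.502
   = 0.059 + 4.695 + 0.624 + 3.495 + 0.720 + 1.302 + 0.332 + 1.565 + 0.016
Sum = 12.81
df = 8. Since 12.81 < 17.535, we do not reject H₀.

12.81; do not reject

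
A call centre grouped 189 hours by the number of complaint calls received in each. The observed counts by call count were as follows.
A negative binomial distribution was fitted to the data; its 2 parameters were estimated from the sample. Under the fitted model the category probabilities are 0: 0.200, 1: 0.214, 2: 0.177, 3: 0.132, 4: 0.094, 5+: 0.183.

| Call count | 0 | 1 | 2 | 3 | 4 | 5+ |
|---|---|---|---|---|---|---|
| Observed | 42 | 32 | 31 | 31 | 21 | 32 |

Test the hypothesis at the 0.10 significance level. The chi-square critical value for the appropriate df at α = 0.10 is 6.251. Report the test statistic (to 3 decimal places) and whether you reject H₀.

Expected counts E_i = n·p_i: 189×0.200 = 37.8, 189×0.214 = 40.446, 189×0.177 = 33.453, 189×0.132 = 24.948, 189×0.094 = 17.766, 189×0.183 = 34.587.
cat         O        E   (O−E)²/E
0          42     37.8     0.4667
1          32   40.446     1.7637
2          31   33.453     0.1799
3          31   24.948     1.4681
4          21   17.766     0.5887
5+         32   34.587     0.1935
Sum = 4.661
df = 3. Since 4.661 < 6.251, we do not reject H₀.

4.661; do not reject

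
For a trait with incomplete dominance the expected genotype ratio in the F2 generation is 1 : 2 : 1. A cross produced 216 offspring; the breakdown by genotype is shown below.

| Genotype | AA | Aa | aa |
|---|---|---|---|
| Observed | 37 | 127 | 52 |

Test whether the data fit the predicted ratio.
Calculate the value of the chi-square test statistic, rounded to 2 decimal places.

8.77

Ratio total = 4. Expected counts: 216×1/4 = 54, 216×2/4 = 108, 216×1/4 = 54.
χ² = (37−54)²/54 + (127−108)²/108 + (52−54)²/54
   = 5.352 + 3.343 + 0.074
Sum = 8.77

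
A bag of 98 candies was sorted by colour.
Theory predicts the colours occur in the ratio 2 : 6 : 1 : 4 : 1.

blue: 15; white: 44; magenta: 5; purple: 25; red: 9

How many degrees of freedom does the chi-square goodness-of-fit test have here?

4

There are k = 5 categories and no parameters were estimated from the data, so df = 5 − 1 = 4.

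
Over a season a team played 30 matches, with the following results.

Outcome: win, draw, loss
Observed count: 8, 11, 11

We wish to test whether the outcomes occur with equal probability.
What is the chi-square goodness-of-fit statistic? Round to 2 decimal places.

0.60

Expected count for each of the 3 categories: 30/3 = 10.
χ² = (8−10)²/10 + (11−10)²/10 + (11−10)²/10
   = 0.400 + 0.100 + 0.100
Sum = 0.60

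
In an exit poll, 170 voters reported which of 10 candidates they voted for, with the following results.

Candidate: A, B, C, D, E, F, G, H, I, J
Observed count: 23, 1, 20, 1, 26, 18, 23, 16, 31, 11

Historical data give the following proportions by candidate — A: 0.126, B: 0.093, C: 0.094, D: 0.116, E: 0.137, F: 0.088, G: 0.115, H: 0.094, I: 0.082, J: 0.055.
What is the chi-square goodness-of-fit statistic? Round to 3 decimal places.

Expected counts E_i = n·p_i: 170×0.126 = 21.42, 170×0.093 = 15.81, 170×0.094 = 15.98, 170×0.116 = 19.72, 170×0.137 = 23.29, 170×0.088 = 14.96, 170×0.115 = 19.55, 170×0.094 = 15.98, 170×0.082 = 13.94, 170×0.055 = 9.35.
cat         O        E   (O−E)²/E
A          23    21.42     0.1165
B           1    15.81    13.8733
C          20    15.98     1.0113
D           1    19.72    17.7707
E          26    23.29     0.3153
F          18    14.96     0.6178
G          23    19.55     0.6088
H          16    15.98     0.0000
I          31    13.94    20.8783
J          11     9.35     0.2912
Sum = 55.483

55.483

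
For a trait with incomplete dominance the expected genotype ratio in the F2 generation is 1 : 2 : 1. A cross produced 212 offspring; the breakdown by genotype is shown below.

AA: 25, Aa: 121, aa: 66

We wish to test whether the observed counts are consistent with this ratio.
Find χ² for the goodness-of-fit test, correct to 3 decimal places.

20.104

Ratio total = 4. Expected counts: 212×1/4 = 53, 212×2/4 = 106, 212×1/4 = 53.
cat         O        E   (O−E)²/E
AA         25       53    14.7925
Aa        121      106     2.1226
aa         66       53     3.1887
Sum = 20.104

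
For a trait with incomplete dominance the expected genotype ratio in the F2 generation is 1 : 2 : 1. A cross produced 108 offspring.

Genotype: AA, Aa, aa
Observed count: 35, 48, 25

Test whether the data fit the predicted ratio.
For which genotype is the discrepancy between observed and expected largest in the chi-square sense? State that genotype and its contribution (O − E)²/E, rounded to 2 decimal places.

Ratio total = 4. Expected counts: 108×1/4 = 27, 108×2/4 = 54, 108×1/4 = 27.
cat         O        E   (O−E)²/E
AA         35       27      2.370
Aa         48       54      0.667
aa         25       27      0.148
The largest term is for AA: 2.37.

AA, 2.37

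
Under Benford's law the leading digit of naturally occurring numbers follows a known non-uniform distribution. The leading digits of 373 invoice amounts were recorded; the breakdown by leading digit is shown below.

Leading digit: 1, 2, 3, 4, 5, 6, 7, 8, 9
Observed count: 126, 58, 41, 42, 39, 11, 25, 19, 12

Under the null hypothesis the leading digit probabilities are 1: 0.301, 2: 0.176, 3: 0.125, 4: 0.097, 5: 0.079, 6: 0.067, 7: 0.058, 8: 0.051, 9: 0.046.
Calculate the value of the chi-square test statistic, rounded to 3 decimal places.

Expected counts E_i = n·p_i: 373×0.301 = 112.273, 373×0.176 = 65.648, 373×0.125 = 46.625, 373×0.097 = 36.181, 373×0.079 = 29.467, 373×0.067 = 24.991, 373×0.058 = 21.634, 373×0.051 = 19.023, 373×0.046 = 17.158.
χ² = (126−112.273)²/112.273 + (58−65.648)²/65.648 + (41−46.625)²/46.625 + (42−36.181)²/36.181 + (39−29.467)²/29.467 + (11−24.991)²/24.991 + (25−21.634)²/21.634 + (19−19.023)²/19.023 + (12−17.158)²/17.158
   = 1.6783 + 0.8910 + 0.6786 + 0.9359 + 3.0841 + 7.8327 + 0.5237 + 0.0000 + 1.5506
Sum = 17.175

17.175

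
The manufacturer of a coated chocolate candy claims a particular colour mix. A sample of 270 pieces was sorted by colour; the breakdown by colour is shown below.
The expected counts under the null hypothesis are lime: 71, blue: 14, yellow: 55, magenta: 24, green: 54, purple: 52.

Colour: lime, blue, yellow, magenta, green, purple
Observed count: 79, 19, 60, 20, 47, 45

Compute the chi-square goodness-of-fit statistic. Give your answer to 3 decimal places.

χ² = (79−71)²/71 + (19−14)²/14 + (60−55)²/55 + (20−24)²/24 + (47−54)²/54 + (45−52)²/52
   = 0.9014 + 1.7857 + 0.4545 + 0.6667 + 0.9074 + 0.9423
Sum = 5.658

5.658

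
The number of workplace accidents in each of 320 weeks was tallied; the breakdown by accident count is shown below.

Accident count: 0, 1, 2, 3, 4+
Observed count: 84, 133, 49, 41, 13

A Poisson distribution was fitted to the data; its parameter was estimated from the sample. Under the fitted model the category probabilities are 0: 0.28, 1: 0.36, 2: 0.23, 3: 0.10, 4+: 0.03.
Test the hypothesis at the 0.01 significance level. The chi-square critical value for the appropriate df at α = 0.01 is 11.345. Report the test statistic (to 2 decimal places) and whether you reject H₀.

15.06; reject

Expected counts E_i = n·p_i: 320×0.28 = 89.6, 320×0.36 = 115.2, 320×0.23 = 73.6, 320×0.10 = 32, 320×0.03 = 9.6.
χ² = (84−89.6)²/89.6 + (133−115.2)²/115.2 + (49−73.6)²/73.6 + (41−32)²/32 + (13−9.6)²/9.6
   = 0.350 + 2.750 + 8.222 + 2.531 + 1.204
Sum = 15.06
df = 3. Since 15.06 > 11.345, we reject H₀.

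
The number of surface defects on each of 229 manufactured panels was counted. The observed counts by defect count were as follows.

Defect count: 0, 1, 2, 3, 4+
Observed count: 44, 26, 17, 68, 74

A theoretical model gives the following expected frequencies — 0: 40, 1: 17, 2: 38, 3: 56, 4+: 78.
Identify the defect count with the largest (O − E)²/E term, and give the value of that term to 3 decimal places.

cat         O        E   (O−E)²/E
0          44       40     0.4000
1          26       17     4.7647
2          17       38    11.6053
3          68       56     2.5714
4+         74       78     0.2051
The largest term is for 2: 11.605.

2, 11.605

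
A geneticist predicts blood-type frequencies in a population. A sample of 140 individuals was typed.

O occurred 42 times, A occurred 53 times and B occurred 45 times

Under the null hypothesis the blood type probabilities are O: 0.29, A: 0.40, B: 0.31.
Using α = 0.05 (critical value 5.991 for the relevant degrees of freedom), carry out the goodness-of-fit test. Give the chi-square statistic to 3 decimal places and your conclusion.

0.268; do not reject

Expected counts E_i = n·p_i: 140×0.29 = 40.6, 140×0.40 = 56, 140×0.31 = 43.4.
O: (42 − 40.6)²/40.6 = 1.96/40.6 = 0.0483
A: (53 − 56)²/56 = 9/56 = 0.1607
B: (45 − 43.4)²/43.4 = 2.56/43.4 = 0.0590
Sum = 0.268
df = 2. Since 0.268 < 5.991, we do not reject H₀.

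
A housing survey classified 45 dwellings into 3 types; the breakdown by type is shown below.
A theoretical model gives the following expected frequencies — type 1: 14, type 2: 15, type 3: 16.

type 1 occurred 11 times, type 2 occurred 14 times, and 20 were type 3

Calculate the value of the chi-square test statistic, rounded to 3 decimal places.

1.710

cat         O        E   (O−E)²/E
type 1     11       14     0.6429
type 2     14       15     0.0667
type 3     20       16     1.0000
Sum = 1.710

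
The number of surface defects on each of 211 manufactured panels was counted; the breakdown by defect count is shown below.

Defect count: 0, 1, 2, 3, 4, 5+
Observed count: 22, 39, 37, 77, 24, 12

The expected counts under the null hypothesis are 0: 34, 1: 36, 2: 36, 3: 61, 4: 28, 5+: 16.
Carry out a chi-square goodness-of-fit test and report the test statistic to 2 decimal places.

10.28

χ² = (22−34)²/34 + (39−36)²/36 + (37−36)²/36 + (77−61)²/61 + (24−28)²/28 + (12−16)²/16
   = 4.235 + 0.250 + 0.028 + 4.197 + 0.571 + 1.000
Sum = 10.28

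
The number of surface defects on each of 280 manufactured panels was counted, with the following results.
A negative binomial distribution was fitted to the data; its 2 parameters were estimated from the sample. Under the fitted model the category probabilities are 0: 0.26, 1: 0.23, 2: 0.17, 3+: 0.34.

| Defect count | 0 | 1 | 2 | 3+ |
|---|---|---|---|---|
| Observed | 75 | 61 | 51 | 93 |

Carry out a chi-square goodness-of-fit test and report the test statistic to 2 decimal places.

Expected counts E_i = n·p_i: 280×0.26 = 72.8, 280×0.23 = 64.4, 280×0.17 = 47.6, 280×0.34 = 95.2.
cat         O        E   (O−E)²/E
0          75     72.8      0.066
1          61     64.4      0.180
2          51     47.6      0.243
3+         93     95.2      0.051
Sum = 0.54

0.54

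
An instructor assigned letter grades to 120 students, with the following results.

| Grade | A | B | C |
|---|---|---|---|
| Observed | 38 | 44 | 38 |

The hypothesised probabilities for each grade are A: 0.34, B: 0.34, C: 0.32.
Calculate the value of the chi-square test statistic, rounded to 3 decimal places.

0.447

Expected counts E_i = n·p_i: 120×0.34 = 40.8, 120×0.34 = 40.8, 120×0.32 = 38.4.
A: (38 − 40.8)²/40.8 = 7.84/40.8 = 0.1922
B: (44 − 40.8)²/40.8 = 10.24/40.8 = 0.2510
C: (38 − 38.4)²/38.4 = 0.16/38.4 = 0.0042
Sum = 0.447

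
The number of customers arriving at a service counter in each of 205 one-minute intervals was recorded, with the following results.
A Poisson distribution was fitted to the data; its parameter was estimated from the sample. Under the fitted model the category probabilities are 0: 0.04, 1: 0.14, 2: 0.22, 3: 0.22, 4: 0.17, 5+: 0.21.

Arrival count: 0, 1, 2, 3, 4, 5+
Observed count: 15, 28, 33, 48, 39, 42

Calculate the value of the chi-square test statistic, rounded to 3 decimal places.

Expected counts E_i = n·p_i: 205×0.04 = 8.2, 205×0.14 = 28.7, 205×0.22 = 45.1, 205×0.22 = 45.1, 205×0.17 = 34.85, 205×0.21 = 43.05.
0: (15 − 8.2)²/8.2 = 46.24/8.2 = 5.6390
1: (28 − 28.7)²/28.7 = 0.49/28.7 = 0.0171
2: (33 − 45.1)²/45.1 = 146.41/45.1 = 3.2463
3: (48 − 45.1)²/45.1 = 8.41/45.1 = 0.1865
4: (39 − 34.85)²/34.85 = 17.2225/34.85 = 0.4942
5+: (42 − 43.05)²/43.05 = 1.1025/43.05 = 0.0256
Sum = 9.609

9.609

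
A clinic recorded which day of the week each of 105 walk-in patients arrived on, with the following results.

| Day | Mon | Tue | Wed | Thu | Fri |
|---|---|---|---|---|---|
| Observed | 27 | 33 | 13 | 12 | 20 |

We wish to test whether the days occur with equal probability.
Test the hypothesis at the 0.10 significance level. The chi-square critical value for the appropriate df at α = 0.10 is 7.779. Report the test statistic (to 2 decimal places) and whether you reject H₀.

Expected count for each of the 5 categories: 105/5 = 21.
Mon: (27 − 21)²/21 = 36/21 = 1.714
Tue: (33 − 21)²/21 = 144/21 = 6.857
Wed: (13 − 21)²/21 = 64/21 = 3.048
Thu: (12 − 21)²/21 = 81/21 = 3.857
Fri: (20 − 21)²/21 = 1/21 = 0.048
Sum = 15.52
df = 4. Since 15.52 > 7.779, we reject H₀.

15.52; reject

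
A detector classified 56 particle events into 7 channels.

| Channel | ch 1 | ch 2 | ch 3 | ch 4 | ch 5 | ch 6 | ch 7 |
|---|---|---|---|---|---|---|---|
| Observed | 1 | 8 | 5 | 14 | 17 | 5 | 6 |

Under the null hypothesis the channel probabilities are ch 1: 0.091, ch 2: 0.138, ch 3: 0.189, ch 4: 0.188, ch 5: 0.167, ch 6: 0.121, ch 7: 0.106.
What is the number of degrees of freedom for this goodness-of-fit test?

There are k = 7 categories and no parameters were estimated from the data, so df = 7 − 1 = 6.

6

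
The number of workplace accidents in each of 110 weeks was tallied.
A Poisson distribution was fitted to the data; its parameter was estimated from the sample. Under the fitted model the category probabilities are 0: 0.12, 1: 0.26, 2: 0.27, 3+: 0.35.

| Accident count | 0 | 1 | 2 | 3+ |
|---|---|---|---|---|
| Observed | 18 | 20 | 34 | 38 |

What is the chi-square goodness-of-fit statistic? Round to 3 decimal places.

4.961

Expected counts E_i = n·p_i: 110×0.12 = 13.2, 110×0.26 = 28.6, 110×0.27 = 29.7, 110×0.35 = 38.5.
χ² = (18−13.2)²/13.2 + (20−28.6)²/28.6 + (34−29.7)²/29.7 + (38−38.5)²/38.5
   = 1.7455 + 2.5860 + 0.6226 + 0.0065
Sum = 4.961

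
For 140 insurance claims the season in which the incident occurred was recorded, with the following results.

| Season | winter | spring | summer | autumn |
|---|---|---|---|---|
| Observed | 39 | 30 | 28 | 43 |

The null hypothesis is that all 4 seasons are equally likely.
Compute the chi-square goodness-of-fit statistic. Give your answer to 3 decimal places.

4.400

Under H₀ each category has probability 1/4, so each expected count is 140/4 = 35.
cat         O        E   (O−E)²/E
winter     39       35     0.4571
spring     30       35     0.7143
summer     28       35     1.4000
autumn     43       35     1.8286
Sum = 4.400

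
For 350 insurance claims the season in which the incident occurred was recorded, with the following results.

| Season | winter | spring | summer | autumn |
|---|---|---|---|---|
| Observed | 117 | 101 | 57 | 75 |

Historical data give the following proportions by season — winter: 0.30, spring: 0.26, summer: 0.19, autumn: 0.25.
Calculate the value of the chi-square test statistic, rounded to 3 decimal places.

5.613

Expected counts E_i = n·p_i: 350×0.30 = 105, 350×0.26 = 91, 350×0.19 = 66.5, 350×0.25 = 87.5.
winter: (117 − 105)²/105 = 144/105 = 1.3714
spring: (101 − 91)²/91 = 100/91 = 1.0989
summer: (57 − 66.5)²/66.5 = 90.25/66.5 = 1.3571
autumn: (75 − 87.5)²/87.5 = 156.25/87.5 = 1.7857
Sum = 5.613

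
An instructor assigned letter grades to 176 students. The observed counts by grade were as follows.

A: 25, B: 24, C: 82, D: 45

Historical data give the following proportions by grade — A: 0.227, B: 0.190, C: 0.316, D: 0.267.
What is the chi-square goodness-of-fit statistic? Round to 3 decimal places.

20.862

Expected counts E_i = n·p_i: 176×0.227 = 39.952, 176×0.190 = 33.44, 176×0.316 = 55.616, 176×0.267 = 46.992.
cat         O        E   (O−E)²/E
A          25   39.952     5.5958
B          24    33.44     2.6649
C          82   55.616    12.5165
D          45   46.992     0.0844
Sum = 20.862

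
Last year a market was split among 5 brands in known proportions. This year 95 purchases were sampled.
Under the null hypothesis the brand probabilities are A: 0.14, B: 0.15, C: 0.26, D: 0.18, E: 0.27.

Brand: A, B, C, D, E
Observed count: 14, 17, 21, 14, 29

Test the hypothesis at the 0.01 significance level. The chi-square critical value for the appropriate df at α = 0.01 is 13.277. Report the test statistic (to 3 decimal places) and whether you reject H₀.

2.121; do not reject

Expected counts E_i = n·p_i: 95×0.14 = 13.3, 95×0.15 = 14.25, 95×0.26 = 24.7, 95×0.18 = 17.1, 95×0.27 = 25.65.
cat         O        E   (O−E)²/E
A          14     13.3     0.0368
B          17    14.25     0.5307
C          21     24.7     0.5543
D          14     17.1     0.5620
E          29    25.65     0.4375
Sum = 2.121
df = 4. Since 2.121 < 13.277, we do not reject H₀.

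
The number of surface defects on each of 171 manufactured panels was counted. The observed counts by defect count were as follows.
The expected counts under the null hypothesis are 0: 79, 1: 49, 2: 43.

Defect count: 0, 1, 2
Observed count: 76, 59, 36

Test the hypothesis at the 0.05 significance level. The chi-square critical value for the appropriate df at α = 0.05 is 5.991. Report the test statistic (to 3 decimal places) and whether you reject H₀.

cat         O        E   (O−E)²/E
0          76       79     0.1139
1          59       49     2.0408
2          36       43     1.1395
Sum = 3.294
df = 2. Since 3.294 < 5.991, we do not reject H₀.

3.294; do not reject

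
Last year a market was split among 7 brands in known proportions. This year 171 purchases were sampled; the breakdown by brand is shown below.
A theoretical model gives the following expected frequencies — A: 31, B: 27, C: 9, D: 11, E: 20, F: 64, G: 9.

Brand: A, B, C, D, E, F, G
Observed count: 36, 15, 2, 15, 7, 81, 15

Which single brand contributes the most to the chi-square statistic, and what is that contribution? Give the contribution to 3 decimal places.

cat         O        E   (O−E)²/E
A          36       31     0.8065
B          15       27     5.3333
C           2        9     5.4444
D          15       11     1.4545
E           7       20     8.4500
F          81       64     4.5156
G          15        9     4.0000
The largest term is for E: 8.450.

E, 8.450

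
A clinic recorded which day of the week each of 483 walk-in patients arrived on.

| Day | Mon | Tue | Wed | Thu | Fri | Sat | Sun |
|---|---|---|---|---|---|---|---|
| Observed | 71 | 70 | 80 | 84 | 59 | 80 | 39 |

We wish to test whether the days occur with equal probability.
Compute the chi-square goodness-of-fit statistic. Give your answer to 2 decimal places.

21.33

Under H₀ each category has probability 1/7, so each expected count is 483/7 = 69.
Mon: (71 − 69)²/69 = 4/69 = 0.058
Tue: (70 − 69)²/69 = 1/69 = 0.014
Wed: (80 − 69)²/69 = 121/69 = 1.754
Thu: (84 − 69)²/69 = 225/69 = 3.261
Fri: (59 − 69)²/69 = 100/69 = 1.449
Sat: (80 − 69)²/69 = 121/69 = 1.754
Sun: (39 − 69)²/69 = 900/69 = 13.043
Sum = 21.33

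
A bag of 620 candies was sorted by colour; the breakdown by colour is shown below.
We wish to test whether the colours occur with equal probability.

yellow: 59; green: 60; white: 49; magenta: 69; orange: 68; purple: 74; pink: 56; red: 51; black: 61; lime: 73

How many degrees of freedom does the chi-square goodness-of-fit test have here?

There are k = 10 categories and no parameters were estimated from the data, so df = 10 − 1 = 9.

9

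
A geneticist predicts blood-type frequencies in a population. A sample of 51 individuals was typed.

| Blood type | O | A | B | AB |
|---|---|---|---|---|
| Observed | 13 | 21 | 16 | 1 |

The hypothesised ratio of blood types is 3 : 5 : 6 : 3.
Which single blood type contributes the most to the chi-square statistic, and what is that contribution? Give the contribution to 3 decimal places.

Ratio total = 17. Expected counts: 51×3/17 = 9, 51×5/17 = 15, 51×6/17 = 18, 51×3/17 = 9.
O: (13 − 9)²/9 = 16/9 = 1.7778
A: (21 − 15)²/15 = 36/15 = 2.4000
B: (16 − 18)²/18 = 4/18 = 0.2222
AB: (1 − 9)²/9 = 64/9 = 7.1111
The largest term is for AB: 7.111.

AB, 7.111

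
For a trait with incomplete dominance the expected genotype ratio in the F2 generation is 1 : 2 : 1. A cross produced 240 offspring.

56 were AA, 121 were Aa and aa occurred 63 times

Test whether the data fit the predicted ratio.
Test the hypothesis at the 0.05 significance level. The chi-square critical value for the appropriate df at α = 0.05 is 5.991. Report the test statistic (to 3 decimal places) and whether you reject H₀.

0.425; do not reject

Ratio total = 4. Expected counts: 240×1/4 = 60, 240×2/4 = 120, 240×1/4 = 60.
cat         O        E   (O−E)²/E
AA         56       60     0.2667
Aa        121      120     0.0083
aa         63       60     0.1500
Sum = 0.425
df = 2. Since 0.425 < 5.991, we do not reject H₀.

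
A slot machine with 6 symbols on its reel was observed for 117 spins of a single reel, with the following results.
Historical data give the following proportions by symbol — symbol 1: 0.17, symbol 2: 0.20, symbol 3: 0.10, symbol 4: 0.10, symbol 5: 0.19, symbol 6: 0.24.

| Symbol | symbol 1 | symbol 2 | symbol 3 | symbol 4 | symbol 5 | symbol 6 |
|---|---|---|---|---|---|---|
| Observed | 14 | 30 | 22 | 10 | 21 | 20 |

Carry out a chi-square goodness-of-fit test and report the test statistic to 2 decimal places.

Expected counts E_i = n·p_i: 117×0.17 = 19.89, 117×0.20 = 23.4, 117×0.10 = 11.7, 117×0.10 = 11.7, 117×0.19 = 22.23, 117×0.24 = 28.08.
symbol 1: (14 − 19.89)²/19.89 = 34.6921/19.89 = 1.744
symbol 2: (30 − 23.4)²/23.4 = 43.56/23.4 = 1.862
symbol 3: (22 − 11.7)²/11.7 = 106.09/11.7 = 9.068
symbol 4: (10 − 11.7)²/11.7 = 2.89/11.7 = 0.247
symbol 5: (21 − 22.23)²/22.23 = 1.5129/22.23 = 0.068
symbol 6: (20 − 28.08)²/28.08 = 65.2864/28.08 = 2.325
Sum = 15.31

15.31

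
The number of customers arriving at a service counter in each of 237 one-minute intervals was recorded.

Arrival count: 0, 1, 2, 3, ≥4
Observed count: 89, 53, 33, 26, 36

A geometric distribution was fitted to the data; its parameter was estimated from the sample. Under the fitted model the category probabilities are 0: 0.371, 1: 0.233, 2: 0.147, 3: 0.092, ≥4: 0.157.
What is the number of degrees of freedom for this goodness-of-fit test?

There are k = 5 categories and 1 parameter estimated from the data, so df = 5 − 1 − 1 = 3.

3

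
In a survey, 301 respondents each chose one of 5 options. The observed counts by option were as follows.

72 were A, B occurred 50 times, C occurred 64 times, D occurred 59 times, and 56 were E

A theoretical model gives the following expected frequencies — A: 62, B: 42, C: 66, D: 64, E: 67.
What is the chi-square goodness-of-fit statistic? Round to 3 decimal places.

5.394

χ² = (72−62)²/62 + (50−42)²/42 + (64−66)²/66 + (59−64)²/64 + (56−67)²/67
   = 1.6129 + 1.5238 + 0.0606 + 0.3906 + 1.8060
Sum = 5.394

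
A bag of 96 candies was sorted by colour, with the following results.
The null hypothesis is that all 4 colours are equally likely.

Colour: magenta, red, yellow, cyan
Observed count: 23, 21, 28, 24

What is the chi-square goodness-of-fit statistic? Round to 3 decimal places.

1.083

Expected count for each of the 4 categories: 96/4 = 24.
cat          O        E   (O−E)²/E
magenta     23       24     0.0417
red         21       24     0.3750
yellow      28       24     0.6667
cyan        24       24     0.0000
Sum = 1.083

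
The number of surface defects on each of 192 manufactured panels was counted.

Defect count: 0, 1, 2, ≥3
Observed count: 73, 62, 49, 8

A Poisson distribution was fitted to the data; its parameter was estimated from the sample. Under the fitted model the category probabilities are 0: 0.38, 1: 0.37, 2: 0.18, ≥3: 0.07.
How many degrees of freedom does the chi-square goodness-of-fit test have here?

2

There are k = 4 categories and 1 parameter estimated from the data, so df = 4 − 1 − 1 = 2.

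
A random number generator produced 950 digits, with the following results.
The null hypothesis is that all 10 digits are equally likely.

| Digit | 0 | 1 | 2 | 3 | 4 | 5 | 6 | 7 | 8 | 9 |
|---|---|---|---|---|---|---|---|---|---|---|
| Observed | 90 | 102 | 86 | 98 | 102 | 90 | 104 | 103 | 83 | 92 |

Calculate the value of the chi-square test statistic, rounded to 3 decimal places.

Expected count for each of the 10 categories: 950/10 = 95.
χ² = (90−95)²/95 + (102−95)²/95 + (86−95)²/95 + (98−95)²/95 + (102−95)²/95 + (90−95)²/95 + (104−95)²/95 + (103−95)²/95 + (83−95)²/95 + (92−95)²/95
   = 0.2632 + 0.5158 + 0.8526 + 0.0947 + 0.5158 + 0.2632 + 0.8526 + 0.6737 + 1.5158 + 0.0947
Sum = 5.642

5.642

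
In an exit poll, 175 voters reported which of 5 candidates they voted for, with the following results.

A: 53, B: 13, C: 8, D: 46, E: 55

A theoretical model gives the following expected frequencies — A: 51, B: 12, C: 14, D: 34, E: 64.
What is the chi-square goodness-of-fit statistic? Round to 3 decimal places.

8.234

A: (53 − 51)²/51 = 4/51 = 0.0784
B: (13 − 12)²/12 = 1/12 = 0.0833
C: (8 − 14)²/14 = 36/14 = 2.5714
D: (46 − 34)²/34 = 144/34 = 4.2353
E: (55 − 64)²/64 = 81/64 = 1.2656
Sum = 8.234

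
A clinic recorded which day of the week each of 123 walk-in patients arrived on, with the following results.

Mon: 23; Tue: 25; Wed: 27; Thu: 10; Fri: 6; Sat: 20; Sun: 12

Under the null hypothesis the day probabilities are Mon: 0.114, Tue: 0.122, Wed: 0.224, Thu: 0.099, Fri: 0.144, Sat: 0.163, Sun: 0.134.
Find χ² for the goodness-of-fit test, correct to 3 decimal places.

21.768

Expected counts E_i = n·p_i: 123×0.114 = 14.022, 123×0.122 = 15.006, 123×0.224 = 27.552, 123×0.099 = 12.177, 123×0.144 = 17.712, 123×0.163 = 20.049, 123×0.134 = 16.482.
Mon: (23 − 14.022)²/14.022 = 80.604484/14.022 = 5.7484
Tue: (25 − 15.006)²/15.006 = 99.880036/15.006 = 6.6560
Wed: (27 − 27.552)²/27.552 = 0.304704/27.552 = 0.0111
Thu: (10 − 12.177)²/12.177 = 4.739329/12.177 = 0.3892
Fri: (6 − 17.712)²/17.712 = 137.170944/17.712 = 7.7445
Sat: (20 − 20.049)²/20.049 = 0.002401/20.049 = 0.0001
Sun: (12 − 16.482)²/16.482 = 20.088324/16.482 = 1.2188
Sum = 21.768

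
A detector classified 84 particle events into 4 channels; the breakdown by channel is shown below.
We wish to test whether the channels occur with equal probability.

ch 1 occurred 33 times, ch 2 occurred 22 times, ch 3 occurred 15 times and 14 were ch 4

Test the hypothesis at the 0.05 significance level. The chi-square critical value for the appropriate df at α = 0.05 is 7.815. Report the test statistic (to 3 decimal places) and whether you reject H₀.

10.952; reject

Under H₀ each category has probability 1/4, so each expected count is 84/4 = 21.
ch 1: (33 − 21)²/21 = 144/21 = 6.8571
ch 2: (22 − 21)²/21 = 1/21 = 0.0476
ch 3: (15 − 21)²/21 = 36/21 = 1.7143
ch 4: (14 − 21)²/21 = 49/21 = 2.3333
Sum = 10.952
df = 3. Since 10.952 > 7.815, we reject H₀.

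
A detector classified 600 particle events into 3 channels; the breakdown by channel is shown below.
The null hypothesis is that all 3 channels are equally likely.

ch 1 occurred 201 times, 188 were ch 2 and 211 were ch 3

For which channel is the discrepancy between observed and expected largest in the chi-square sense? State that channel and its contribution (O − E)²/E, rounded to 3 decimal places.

ch 2, 0.720

Under H₀ each category has probability 1/3, so each expected count is 600/3 = 200.
χ² = (201−200)²/200 + (188−200)²/200 + (211−200)²/200
   = 0.0050 + 0.7200 + 0.6050
The largest term is for ch 2: 0.720.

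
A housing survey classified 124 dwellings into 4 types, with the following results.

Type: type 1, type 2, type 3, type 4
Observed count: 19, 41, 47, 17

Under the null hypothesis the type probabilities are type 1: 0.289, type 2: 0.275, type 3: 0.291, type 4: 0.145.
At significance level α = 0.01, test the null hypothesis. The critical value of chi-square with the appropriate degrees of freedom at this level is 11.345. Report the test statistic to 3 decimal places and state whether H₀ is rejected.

Expected counts E_i = n·p_i: 124×0.289 = 35.836, 124×0.275 = 34.1, 124×0.291 = 36.084, 124×0.145 = 17.98.
type 1: (19 − 35.836)²/35.836 = 283.450896/35.836 = 7.9097
type 2: (41 − 34.1)²/34.1 = 47.61/34.1 = 1.3962
type 3: (47 − 36.084)²/36.084 = 119.159056/36.084 = 3.3023
type 4: (17 − 17.98)²/17.98 = 0.9604/17.98 = 0.0534
Sum = 12.662
df = 3. Since 12.662 > 11.345, we reject H₀.

12.662; reject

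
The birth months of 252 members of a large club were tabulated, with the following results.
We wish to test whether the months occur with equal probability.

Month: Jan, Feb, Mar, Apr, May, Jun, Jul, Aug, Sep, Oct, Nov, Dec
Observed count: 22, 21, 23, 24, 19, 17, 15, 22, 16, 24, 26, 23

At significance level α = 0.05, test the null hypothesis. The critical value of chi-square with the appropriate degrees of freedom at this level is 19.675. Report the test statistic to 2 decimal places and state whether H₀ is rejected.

Under H₀ each category has probability 1/12, so each expected count is 252/12 = 21.
cat         O        E   (O−E)²/E
Jan        22       21      0.048
Feb        21       21      0.000
Mar        23       21      0.190
Apr        24       21      0.429
May        19       21      0.190
Jun        17       21      0.762
Jul        15       21      1.714
Aug        22       21      0.048
Sep        16       21      1.190
Oct        24       21      0.429
Nov        26       21      1.190
Dec        23       21      0.190
Sum = 6.38
df = 11. Since 6.38 < 19.675, we do not reject H₀.

6.38; do not reject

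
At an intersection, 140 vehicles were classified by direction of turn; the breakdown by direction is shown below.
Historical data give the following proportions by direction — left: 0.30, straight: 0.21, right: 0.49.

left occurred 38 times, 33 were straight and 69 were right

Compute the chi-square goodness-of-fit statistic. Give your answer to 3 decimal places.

Expected counts E_i = n·p_i: 140×0.30 = 42, 140×0.21 = 29.4, 140×0.49 = 68.6.
left: (38 − 42)²/42 = 16/42 = 0.3810
straight: (33 − 29.4)²/29.4 = 12.96/29.4 = 0.4408
right: (69 − 68.6)²/68.6 = 0.16/68.6 = 0.0023
Sum = 0.824

0.824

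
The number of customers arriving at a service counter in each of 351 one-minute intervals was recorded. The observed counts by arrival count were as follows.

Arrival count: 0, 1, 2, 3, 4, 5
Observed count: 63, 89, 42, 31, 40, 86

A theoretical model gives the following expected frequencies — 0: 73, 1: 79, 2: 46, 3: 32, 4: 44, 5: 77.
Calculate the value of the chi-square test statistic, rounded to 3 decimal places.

cat         O        E   (O−E)²/E
0          63       73     1.3699
1          89       79     1.2658
2          42       46     0.3478
3          31       32     0.0313
4          40       44     0.3636
5          86       77     1.0519
Sum = 4.430

4.430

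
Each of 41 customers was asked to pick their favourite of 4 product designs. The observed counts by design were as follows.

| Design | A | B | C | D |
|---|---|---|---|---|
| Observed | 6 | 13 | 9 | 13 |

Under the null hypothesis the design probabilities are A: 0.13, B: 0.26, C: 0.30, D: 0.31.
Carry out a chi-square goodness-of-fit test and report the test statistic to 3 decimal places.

1.490

Expected counts E_i = n·p_i: 41×0.13 = 5.33, 41×0.26 = 10.66, 41×0.30 = 12.3, 41×0.31 = 12.71.
A: (6 − 5.33)²/5.33 = 0.4489/5.33 = 0.0842
B: (13 − 10.66)²/10.66 = 5.4756/10.66 = 0.5137
C: (9 − 12.3)²/12.3 = 10.89/12.3 = 0.8854
D: (13 − 12.71)²/12.71 = 0.0841/12.71 = 0.0066
Sum = 1.490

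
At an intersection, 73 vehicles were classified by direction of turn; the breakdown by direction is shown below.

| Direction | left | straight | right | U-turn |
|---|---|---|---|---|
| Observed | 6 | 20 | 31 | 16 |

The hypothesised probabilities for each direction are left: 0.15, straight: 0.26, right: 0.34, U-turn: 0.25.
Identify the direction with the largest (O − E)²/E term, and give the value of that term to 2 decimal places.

left, 2.24

Expected counts E_i = n·p_i: 73×0.15 = 10.95, 73×0.26 = 18.98, 73×0.34 = 24.82, 73×0.25 = 18.25.
cat           O        E   (O−E)²/E
left          6    10.95      2.238
straight     20    18.98      0.055
right        31    24.82      1.539
U-turn       16    18.25      0.277
The largest term is for left: 2.24.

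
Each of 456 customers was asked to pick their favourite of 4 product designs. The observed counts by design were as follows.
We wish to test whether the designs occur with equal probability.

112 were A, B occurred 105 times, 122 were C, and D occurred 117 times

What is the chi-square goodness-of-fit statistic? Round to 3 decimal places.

Under H₀ each category has probability 1/4, so each expected count is 456/4 = 114.
cat         O        E   (O−E)²/E
A         112      114     0.0351
B         105      114     0.7105
C         122      114     0.5614
D         117      114     0.0789
Sum = 1.386

1.386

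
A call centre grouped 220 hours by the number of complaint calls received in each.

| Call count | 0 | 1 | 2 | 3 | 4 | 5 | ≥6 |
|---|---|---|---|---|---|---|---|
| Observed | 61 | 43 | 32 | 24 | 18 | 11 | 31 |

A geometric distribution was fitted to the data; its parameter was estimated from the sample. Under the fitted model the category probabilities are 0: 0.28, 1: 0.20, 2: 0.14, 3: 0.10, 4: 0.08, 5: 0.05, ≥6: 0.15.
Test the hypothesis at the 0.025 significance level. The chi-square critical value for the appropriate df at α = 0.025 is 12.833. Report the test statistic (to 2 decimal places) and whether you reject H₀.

0.39; do not reject

Expected counts E_i = n·p_i: 220×0.28 = 61.6, 220×0.20 = 44, 220×0.14 = 30.8, 220×0.10 = 22, 220×0.08 = 17.6, 220×0.05 = 11, 220×0.15 = 33.
cat         O        E   (O−E)²/E
0          61     61.6      0.006
1          43       44      0.023
2          32     30.8      0.047
3          24       22      0.182
4          18     17.6      0.009
5          11       11      0.000
≥6         31       33      0.121
Sum = 0.39
df = 5. Since 0.39 < 12.833, we do not reject H₀.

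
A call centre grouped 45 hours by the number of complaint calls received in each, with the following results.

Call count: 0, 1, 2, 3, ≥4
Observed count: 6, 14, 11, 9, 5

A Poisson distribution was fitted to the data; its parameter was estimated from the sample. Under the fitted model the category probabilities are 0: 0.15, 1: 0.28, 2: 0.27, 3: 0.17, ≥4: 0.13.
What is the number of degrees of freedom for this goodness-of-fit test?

There are k = 5 categories and 1 parameter estimated from the data, so df = 5 − 1 − 1 = 3.

3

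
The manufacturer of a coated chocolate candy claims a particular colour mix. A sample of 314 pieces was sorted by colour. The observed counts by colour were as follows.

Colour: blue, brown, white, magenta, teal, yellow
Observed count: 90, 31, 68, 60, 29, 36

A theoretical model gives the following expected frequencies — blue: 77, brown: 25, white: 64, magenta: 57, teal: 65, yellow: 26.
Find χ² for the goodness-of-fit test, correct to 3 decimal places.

27.827

blue: (90 − 77)²/77 = 169/77 = 2.1948
brown: (31 − 25)²/25 = 36/25 = 1.4400
white: (68 − 64)²/64 = 16/64 = 0.2500
magenta: (60 − 57)²/57 = 9/57 = 0.1579
teal: (29 − 65)²/65 = 1296/65 = 19.9385
yellow: (36 − 26)²/26 = 100/26 = 3.8462
Sum = 27.827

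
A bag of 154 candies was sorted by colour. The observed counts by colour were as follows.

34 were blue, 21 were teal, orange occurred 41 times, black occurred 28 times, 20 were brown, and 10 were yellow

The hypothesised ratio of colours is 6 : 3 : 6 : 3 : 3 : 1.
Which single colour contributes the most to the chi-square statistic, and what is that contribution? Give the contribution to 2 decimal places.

black, 2.33

Ratio total = 22. Expected counts: 154×6/22 = 42, 154×3/22 = 21, 154×6/22 = 42, 154×3/22 = 21, 154×3/22 = 21, 154×1/22 = 7.
blue: (34 − 42)²/42 = 64/42 = 1.524
teal: (21 − 21)²/21 = 0/21 = 0.000
orange: (41 − 42)²/42 = 1/42 = 0.024
black: (28 − 21)²/21 = 49/21 = 2.333
brown: (20 − 21)²/21 = 1/21 = 0.048
yellow: (10 − 7)²/7 = 9/7 = 1.286
The largest term is for black: 2.33.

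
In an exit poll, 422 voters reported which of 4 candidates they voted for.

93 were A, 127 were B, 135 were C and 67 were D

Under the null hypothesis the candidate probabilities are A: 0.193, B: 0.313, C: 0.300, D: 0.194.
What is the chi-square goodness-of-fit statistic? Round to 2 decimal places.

5.09

Expected counts E_i = n·p_i: 422×0.193 = 81.446, 422×0.313 = 132.086, 422×0.300 = 126.6, 422×0.194 = 81.868.
cat         O        E   (O−E)²/E
A          93   81.446      1.639
B         127  132.086      0.196
C         135    126.6      0.557
D          67   81.868      2.700
Sum = 5.09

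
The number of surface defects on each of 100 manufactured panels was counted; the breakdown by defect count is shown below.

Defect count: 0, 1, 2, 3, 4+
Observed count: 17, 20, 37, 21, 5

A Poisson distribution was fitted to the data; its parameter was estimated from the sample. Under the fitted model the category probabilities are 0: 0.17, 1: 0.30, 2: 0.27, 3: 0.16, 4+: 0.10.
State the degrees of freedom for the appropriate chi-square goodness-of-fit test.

3

There are k = 5 categories and 1 parameter estimated from the data, so df = 5 − 1 − 1 = 3.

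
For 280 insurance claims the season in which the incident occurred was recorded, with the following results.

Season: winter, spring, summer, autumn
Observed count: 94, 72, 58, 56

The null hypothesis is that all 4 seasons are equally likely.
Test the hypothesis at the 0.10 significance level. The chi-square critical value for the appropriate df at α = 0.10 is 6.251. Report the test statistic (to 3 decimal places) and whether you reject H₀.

Under H₀ each category has probability 1/4, so each expected count is 280/4 = 70.
χ² = (94−70)²/70 + (72−70)²/70 + (58−70)²/70 + (56−70)²/70
   = 8.2286 + 0.0571 + 2.0571 + 2.8000
Sum = 13.143
df = 3. Since 13.143 > 6.251, we reject H₀.

13.143; reject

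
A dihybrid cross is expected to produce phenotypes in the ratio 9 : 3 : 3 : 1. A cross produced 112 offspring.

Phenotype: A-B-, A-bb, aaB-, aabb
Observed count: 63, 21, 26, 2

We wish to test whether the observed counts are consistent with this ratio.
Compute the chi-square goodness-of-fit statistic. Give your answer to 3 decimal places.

Ratio total = 16. Expected counts: 112×9/16 = 63, 112×3/16 = 21, 112×3/16 = 21, 112×1/16 = 7.
χ² = (63−63)²/63 + (21−21)²/21 + (26−21)²/21 + (2−7)²/7
   = 0.0000 + 0.0000 + 1.1905 + 3.5714
Sum = 4.762

4.762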